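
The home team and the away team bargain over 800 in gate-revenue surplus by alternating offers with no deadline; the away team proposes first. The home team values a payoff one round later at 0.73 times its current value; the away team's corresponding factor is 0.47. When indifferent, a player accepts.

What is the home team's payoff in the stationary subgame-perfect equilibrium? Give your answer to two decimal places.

When the away team proposes, the home team accepts any offer worth at least 0.73 times what the home team would get by proposing next round; and vice versa.
This gives x = 800 − 0.73y and y = 800 − 0.47x, where x and y are each side's share when it proposes.
Hence (1 − 0.73·0.47)x = 800(1 − 0.73), i.e. 0.6569·x = 216.
x ≈ 328.8172; the home team's share is 800 − x ≈ 471.1828.

471.18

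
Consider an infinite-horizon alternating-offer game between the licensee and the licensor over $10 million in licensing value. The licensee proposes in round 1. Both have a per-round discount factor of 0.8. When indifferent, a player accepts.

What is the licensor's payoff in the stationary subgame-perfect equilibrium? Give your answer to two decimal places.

4.44

In a stationary SPE each proposer offers the other exactly their discounted continuation value.
If the licensee keeps x when proposing and the licensor keeps y when proposing, then x = 10 − 0.8y and y = 10 − 0.8x.
Solving: x = 10(1 − 0.8) / (1 − 0.8·0.8) = 2 / 0.36 ≈ 5.5556.
The licensor gets 10 − 5.5556 ≈ 4.4444.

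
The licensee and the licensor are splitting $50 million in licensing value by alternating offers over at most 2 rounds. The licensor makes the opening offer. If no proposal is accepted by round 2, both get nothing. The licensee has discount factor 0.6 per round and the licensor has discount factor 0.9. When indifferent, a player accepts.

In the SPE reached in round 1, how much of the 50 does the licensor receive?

Round 2 (the licensee proposes): the licensor will accept anything ≥ 0, so the licensee offers 0 and keeps 50.
Round 1 (the licensor proposes): the licensee can get 50 next round, worth 0.6 × 50 = 30 now, so the licensor offers 30, keeping 20.

20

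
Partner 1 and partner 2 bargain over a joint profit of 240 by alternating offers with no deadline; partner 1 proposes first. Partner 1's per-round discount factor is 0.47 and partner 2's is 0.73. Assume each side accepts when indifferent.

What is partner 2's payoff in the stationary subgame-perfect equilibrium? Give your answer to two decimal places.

141.35

When partner 1 proposes, partner 2 accepts any offer worth at least 0.73 times what partner 2 would get by proposing next round; and vice versa.
This gives x = 240 − 0.73y and y = 240 − 0.47x, where x and y are each side's share when it proposes.
Hence (1 − 0.73·0.47)x = 240(1 − 0.73), i.e. 0.6569·x = 64.8.
x ≈ 98.6452; partner 2's share is 240 − x ≈ 141.3548.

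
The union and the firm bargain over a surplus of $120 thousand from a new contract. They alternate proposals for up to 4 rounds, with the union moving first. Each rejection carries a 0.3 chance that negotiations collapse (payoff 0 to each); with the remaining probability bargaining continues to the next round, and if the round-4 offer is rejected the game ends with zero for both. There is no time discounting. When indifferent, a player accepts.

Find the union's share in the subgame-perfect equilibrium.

By backward induction:
Round 4 (the firm proposes): rejection yields 0 for the union; the firm offers 0 and keeps 120.
Round 3 (the union proposes): rejecting gives the firm an expected 0.7 × 120 = 84. The union offers 84 and keeps 120 − 84 = 36.
Round 2 (the firm proposes): rejecting gives the union an expected 0.7 × 36 = 25.2. The firm offers 25.2 and keeps 120 − 25.2 = 94.8.
Round 1 (the union proposes): rejecting gives the firm an expected 0.7 × 94.8 = 66.36, so the union offers 66.36, keeping 53.64.

53.64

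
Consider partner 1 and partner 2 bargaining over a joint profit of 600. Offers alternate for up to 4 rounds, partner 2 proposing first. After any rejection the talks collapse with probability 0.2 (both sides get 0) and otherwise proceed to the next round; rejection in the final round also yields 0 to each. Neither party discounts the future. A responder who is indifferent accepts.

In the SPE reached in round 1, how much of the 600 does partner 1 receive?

403.2

By backward induction:
Round 4 (partner 1 proposes): rejection yields 0 for partner 2; partner 1 offers 0 and keeps 600.
Round 3 (partner 2 proposes): rejecting gives partner 1 an expected 0.8 × 600 = 480. Partner 2 offers 480 and keeps 600 − 480 = 120.
Round 2 (partner 1 proposes): rejecting gives partner 2 an expected 0.8 × 120 = 96, so partner 1 offers 96, keeping 504.
Round 1 (partner 2 proposes): rejecting gives partner 1 an expected 0.8 × 504 = 403.2. Partner 2 offers 403.2 and keeps 600 − 403.2 = 196.8.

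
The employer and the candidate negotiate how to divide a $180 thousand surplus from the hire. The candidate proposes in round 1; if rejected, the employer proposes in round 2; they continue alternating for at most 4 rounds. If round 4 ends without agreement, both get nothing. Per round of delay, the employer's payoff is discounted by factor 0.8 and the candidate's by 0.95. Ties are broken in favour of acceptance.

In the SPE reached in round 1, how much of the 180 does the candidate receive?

Work backward from the last round.
Round 4 (the employer proposes): rejection yields 0 for the candidate; the employer offers 0 and keeps 180.
Round 3 (the candidate proposes): the employer can get 180 next round, worth 0.8 × 180 = 144 now; the candidate offers that and keeps 36.
Round 2 (the employer proposes): the candidate can get 36 next round, worth 0.95 × 36 = 34.2 now. The employer offers 34.2 and keeps 180 − 34.2 = 145.8.
Round 1 (the candidate proposes): the employer can get 145.8 next round, worth 0.8 × 145.8 = 116.64 now. The candidate offers 116.64 and keeps 180 − 116.64 = 63.36.

63.36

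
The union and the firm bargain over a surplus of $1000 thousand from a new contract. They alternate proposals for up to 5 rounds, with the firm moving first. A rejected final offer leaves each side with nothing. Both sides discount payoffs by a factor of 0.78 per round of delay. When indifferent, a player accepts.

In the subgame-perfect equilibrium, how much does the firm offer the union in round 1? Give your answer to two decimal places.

Round 5 (the firm proposes): rejection yields 0 for the union; the firm offers 0 and keeps 1000.
Round 4 (the union proposes): the firm can get 1000 next round, worth 0.78 × 1000 = 780 now; the union offers that and keeps 220.
Round 3 (the firm proposes): the union can get 220 next round, worth 0.78 × 220 = 171.6 now, so the firm offers 171.6, keeping 828.4.
Round 2 (the union proposes): the firm can get 828.4 next round, worth 0.78 × 828.4 = 646.152 now. The union offers 646.152 and keeps 1000 − 646.152 = 353.848.
Round 1 (the firm proposes): the union can get 353.848 next round, worth 0.78 × 353.848 = 276.00144 now, so the firm offers 276.00144, keeping 723.99856.

276.00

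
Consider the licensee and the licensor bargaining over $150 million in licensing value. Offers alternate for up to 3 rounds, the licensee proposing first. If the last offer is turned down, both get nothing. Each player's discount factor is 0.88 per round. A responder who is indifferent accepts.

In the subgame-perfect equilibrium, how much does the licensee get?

134.16

By backward induction:
Round 3 (the licensee proposes): the licensor will accept anything ≥ 0, so the licensee offers 0 and keeps 150.
Round 2 (the licensor proposes): the licensee can get 150 next round, worth 0.88 × 150 = 132 now. The licensor offers 132 and keeps 150 − 132 = 18.
Round 1 (the licensee proposes): the licensor can get 18 next round, worth 0.88 × 18 = 15.84 now; the licensee offers that and keeps 134.16.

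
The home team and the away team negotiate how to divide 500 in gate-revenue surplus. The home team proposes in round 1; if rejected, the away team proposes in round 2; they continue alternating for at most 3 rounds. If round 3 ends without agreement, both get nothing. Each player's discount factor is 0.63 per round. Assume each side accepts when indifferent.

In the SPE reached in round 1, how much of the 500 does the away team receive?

Round 3 (the home team proposes): the away team will accept anything ≥ 0, so the home team offers 0 and keeps 500.
Round 2 (the away team proposes): the home team can get 500 next round, worth 0.63 × 500 = 315 now; the away team offers that and keeps 185.
Round 1 (the home team proposes): the away team can get 185 next round, worth 0.63 × 185 = 116.55 now, so the home team offers 116.55, keeping 383.45.

116.55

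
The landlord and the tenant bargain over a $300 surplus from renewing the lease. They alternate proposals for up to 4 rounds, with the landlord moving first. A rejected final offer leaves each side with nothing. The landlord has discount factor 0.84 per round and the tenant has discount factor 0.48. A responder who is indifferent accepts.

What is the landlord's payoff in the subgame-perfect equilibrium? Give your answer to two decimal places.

Round 4 (the tenant proposes): the landlord will accept anything ≥ 0, so the tenant offers 0 and keeps 300.
Round 3 (the landlord proposes): the tenant can get 300 next round, worth 0.48 × 300 = 144 now; the landlord offers that and keeps 156.
Round 2 (the tenant proposes): the landlord can get 156 next round, worth 0.84 × 156 = 131.04 now, so the tenant offers 131.04, keeping 168.96.
Round 1 (the landlord proposes): the tenant can get 168.96 next round, worth 0.48 × 168.96 = 81.1008 now, so the landlord offers 81.1008, keeping 218.8992.

218.90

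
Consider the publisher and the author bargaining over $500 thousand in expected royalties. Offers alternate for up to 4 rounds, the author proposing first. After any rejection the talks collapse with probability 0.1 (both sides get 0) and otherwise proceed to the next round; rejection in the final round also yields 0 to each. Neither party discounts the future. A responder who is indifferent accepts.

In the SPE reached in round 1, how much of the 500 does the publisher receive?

By backward induction:
Round 4 (the publisher proposes): rejection yields 0 for the author; the publisher offers 0 and keeps 500.
Round 3 (the author proposes): rejecting gives the publisher an expected 0.9 × 500 = 450. The author offers 450 and keeps 500 − 450 = 50.
Round 2 (the publisher proposes): rejecting gives the author an expected 0.9 × 50 = 45; the publisher offers that and keeps 455.
Round 1 (the author proposes): rejecting gives the publisher an expected 0.9 × 455 = 409.5; the author offers that and keeps 90.5.

409.5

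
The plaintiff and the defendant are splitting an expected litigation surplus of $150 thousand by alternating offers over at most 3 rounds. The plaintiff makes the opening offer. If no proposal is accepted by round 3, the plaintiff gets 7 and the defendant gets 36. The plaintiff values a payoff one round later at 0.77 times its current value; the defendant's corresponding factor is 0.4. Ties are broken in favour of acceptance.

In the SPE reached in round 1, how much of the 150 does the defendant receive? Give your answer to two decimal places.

Round 3 (the plaintiff proposes): the defendant gets 36 if talks fail, so the plaintiff offers 36 and keeps 114.
Round 2 (the defendant proposes): the plaintiff can get 114 next round, worth 0.77 × 114 = 87.78 now. The defendant offers 87.78 and keeps 150 − 87.78 = 62.22.
Round 1 (the plaintiff proposes): the defendant can get 62.22 next round, worth 0.4 × 62.22 = 24.888 now; the plaintiff offers that and keeps 125.112.

24.89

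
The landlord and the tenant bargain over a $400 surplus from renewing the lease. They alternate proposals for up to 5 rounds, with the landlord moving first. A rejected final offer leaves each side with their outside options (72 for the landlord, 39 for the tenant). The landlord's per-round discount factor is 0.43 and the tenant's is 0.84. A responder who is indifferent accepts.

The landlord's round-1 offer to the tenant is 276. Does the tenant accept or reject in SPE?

Round 5 (the landlord proposes): the tenant gets 39 if talks fail, so the landlord offers 39 and keeps 361.
Round 4 (the tenant proposes): the landlord can get 361 next round, worth 0.43 × 361 = 155.23 now. The tenant offers 155.23 and keeps 400 − 155.23 = 244.77.
Round 3 (the landlord proposes): the tenant can get 244.77 next round, worth 0.84 × 244.77 = 205.6068 now. The landlord offers 205.6068 and keeps 400 − 205.6068 = 194.3932.
Round 2 (the tenant proposes): the landlord can get 194.3932 next round, worth 0.43 × 194.3932 = 83.589076 now, so the tenant offers 83.589076, keeping 316.410924.
So by rejecting in round 1, the tenant gets 316.410924 next round, worth 0.84 × 316.410924 = 265.78517616 now.
Offer 276 ≥ 265.78517616, so the tenant accepts.

Accept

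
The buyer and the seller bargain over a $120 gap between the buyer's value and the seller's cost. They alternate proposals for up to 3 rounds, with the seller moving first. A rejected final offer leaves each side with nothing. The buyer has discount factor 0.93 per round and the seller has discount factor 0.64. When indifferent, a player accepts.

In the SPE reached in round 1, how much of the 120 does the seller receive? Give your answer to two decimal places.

79.82

By backward induction:
Round 3 (the seller proposes): rejection yields 0 for the buyer; the seller offers 0 and keeps 120.
Round 2 (the buyer proposes): the seller can get 120 next round, worth 0.64 × 120 = 76.8 now, so the buyer offers 76.8, keeping 43.2.
Round 1 (the seller proposes): the buyer can get 43.2 next round, worth 0.93 × 43.2 = 40.176 now, so the seller offers 40.176, keeping 79.824.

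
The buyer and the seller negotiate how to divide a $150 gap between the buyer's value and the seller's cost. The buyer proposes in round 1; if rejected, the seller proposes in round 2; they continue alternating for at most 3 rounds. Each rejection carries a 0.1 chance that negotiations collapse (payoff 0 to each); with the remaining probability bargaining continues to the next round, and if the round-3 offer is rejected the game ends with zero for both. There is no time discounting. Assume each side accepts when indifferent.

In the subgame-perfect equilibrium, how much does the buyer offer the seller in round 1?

13.5

Round 3 (the buyer proposes): the seller will accept anything ≥ 0, so the buyer offers 0 and keeps 150.
Round 2 (the seller proposes): rejecting gives the buyer an expected 0.9 × 150 = 135; the seller offers that and keeps 15.
Round 1 (the buyer proposes): rejecting gives the seller an expected 0.9 × 15 = 13.5, so the buyer offers 13.5, keeping 136.5.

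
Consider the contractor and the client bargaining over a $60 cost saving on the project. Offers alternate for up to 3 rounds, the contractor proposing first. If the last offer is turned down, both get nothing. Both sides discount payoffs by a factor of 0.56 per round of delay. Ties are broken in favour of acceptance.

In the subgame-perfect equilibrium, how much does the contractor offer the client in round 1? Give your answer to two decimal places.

Round 3 (the contractor proposes): the client will accept anything ≥ 0, so the contractor offers 0 and keeps 60.
Round 2 (the client proposes): the contractor can get 60 next round, worth 0.56 × 60 = 33.6 now; the client offers that and keeps 26.4.
Round 1 (the contractor proposes): the client can get 26.4 next round, worth 0.56 × 26.4 = 14.784 now; the contractor offers that and keeps 45.216.

14.78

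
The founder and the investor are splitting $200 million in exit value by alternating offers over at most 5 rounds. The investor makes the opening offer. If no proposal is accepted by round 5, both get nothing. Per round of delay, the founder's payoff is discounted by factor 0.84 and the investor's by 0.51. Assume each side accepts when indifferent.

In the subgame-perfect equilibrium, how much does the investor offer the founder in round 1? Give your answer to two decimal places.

117.59

Round 5 (the investor proposes): the founder will accept anything ≥ 0, so the investor offers 0 and keeps 200.
Round 4 (the founder proposes): the investor can get 200 next round, worth 0.51 × 200 = 102 now, so the founder offers 102, keeping 98.
Round 3 (the investor proposes): the founder can get 98 next round, worth 0.84 × 98 = 82.32 now, so the investor offers 82.32, keeping 117.68.
Round 2 (the founder proposes): the investor can get 117.68 next round, worth 0.51 × 117.68 = 60.0168 now. The founder offers 60.0168 and keeps 200 − 60.0168 = 139.9832.
Round 1 (the investor proposes): the founder can get 139.9832 next round, worth 0.84 × 139.9832 = 117.585888 now. The investor offers 117.585888 and keeps 200 − 117.585888 = 82.414112.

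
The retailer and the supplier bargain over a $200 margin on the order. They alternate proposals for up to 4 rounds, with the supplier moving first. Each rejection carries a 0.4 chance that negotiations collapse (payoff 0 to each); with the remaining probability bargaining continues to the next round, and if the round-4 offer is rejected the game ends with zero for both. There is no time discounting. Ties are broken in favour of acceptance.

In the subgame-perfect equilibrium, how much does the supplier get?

By backward induction:
Round 4 (the retailer proposes): rejection yields 0 for the supplier; the retailer offers 0 and keeps 200.
Round 3 (the supplier proposes): rejecting gives the retailer an expected 0.6 × 200 = 120, so the supplier offers 120, keeping 80.
Round 2 (the retailer proposes): rejecting gives the supplier an expected 0.6 × 80 = 48. The retailer offers 48 and keeps 200 − 48 = 152.
Round 1 (the supplier proposes): rejecting gives the retailer an expected 0.6 × 152 = 91.2. The supplier offers 91.2 and keeps 200 − 91.2 = 108.8.

108.8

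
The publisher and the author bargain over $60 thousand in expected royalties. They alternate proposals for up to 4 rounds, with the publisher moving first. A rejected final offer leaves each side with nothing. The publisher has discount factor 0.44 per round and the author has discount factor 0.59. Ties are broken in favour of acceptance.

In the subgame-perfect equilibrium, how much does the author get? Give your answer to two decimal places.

Solve by backward induction from round 4.
Round 4 (the author proposes): rejection yields 0 for the publisher; the author offers 0 and keeps 60.
Round 3 (the publisher proposes): the author can get 60 next round, worth 0.59 × 60 = 35.4 now; the publisher offers that and keeps 24.6.
Round 2 (the author proposes): the publisher can get 24.6 next round, worth 0.44 × 24.6 = 10.824 now, so the author offers 10.824, keeping 49.176.
Round 1 (the publisher proposes): the author can get 49.176 next round, worth 0.59 × 49.176 = 29.01384 now, so the publisher offers 29.01384, keeping 30.98616.

29.01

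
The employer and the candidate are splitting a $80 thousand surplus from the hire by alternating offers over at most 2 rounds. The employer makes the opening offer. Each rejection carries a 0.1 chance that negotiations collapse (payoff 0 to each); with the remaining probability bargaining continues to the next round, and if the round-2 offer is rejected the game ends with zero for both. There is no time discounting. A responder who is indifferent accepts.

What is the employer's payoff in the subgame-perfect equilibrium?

8

Round 2 (the candidate proposes): the employer will accept anything ≥ 0, so the candidate offers 0 and keeps 80.
Round 1 (the employer proposes): rejecting gives the candidate an expected 0.9 × 80 = 72. The employer offers 72 and keeps 80 − 72 = 8.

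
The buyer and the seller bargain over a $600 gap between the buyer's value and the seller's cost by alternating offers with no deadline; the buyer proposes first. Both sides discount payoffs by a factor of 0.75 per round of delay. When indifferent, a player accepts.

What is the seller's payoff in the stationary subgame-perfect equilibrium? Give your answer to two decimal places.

257.14

When the buyer proposes, the seller accepts any offer worth at least 0.75 times what the seller would get by proposing next round; and vice versa.
This gives x = 600 − 0.75y and y = 600 − 0.75x, where x and y are each side's share when it proposes.
Hence (1 − 0.75·0.75)x = 600(1 − 0.75), i.e. 0.4375·x = 150.
x ≈ 342.8571; the seller's share is 600 − x ≈ 257.1429.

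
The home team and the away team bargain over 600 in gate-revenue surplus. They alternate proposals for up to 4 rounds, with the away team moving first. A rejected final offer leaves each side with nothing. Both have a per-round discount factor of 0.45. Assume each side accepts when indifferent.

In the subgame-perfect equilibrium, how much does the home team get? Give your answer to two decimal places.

203.18

By backward induction:
Round 4 (the home team proposes): the away team will accept anything ≥ 0, so the home team offers 0 and keeps 600.
Round 3 (the away team proposes): the home team can get 600 next round, worth 0.45 × 600 = 270 now. The away team offers 270 and keeps 600 − 270 = 330.
Round 2 (the home team proposes): the away team can get 330 next round, worth 0.45 × 330 = 148.5 now; the home team offers that and keeps 451.5.
Round 1 (the away team proposes): the home team can get 451.5 next round, worth 0.45 × 451.5 = 203.175 now; the away team offers that and keeps 396.825.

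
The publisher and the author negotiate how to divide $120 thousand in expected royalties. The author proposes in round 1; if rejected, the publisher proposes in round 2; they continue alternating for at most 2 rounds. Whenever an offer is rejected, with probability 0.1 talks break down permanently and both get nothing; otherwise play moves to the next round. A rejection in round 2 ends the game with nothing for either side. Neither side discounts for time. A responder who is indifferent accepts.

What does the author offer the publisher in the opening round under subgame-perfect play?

Round 2 (the publisher proposes): rejection yields 0 for the author; the publisher offers 0 and keeps 120.
Round 1 (the author proposes): rejecting gives the publisher an expected 0.9 × 120 = 108. The author offers 108 and keeps 120 − 108 = 12.

108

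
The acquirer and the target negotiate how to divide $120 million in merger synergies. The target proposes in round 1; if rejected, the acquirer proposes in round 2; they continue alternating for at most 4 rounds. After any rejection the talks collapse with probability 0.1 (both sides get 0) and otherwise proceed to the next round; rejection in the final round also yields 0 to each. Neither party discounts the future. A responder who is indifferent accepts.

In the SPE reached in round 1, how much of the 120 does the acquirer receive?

98.28

By backward induction:
Round 4 (the acquirer proposes): rejection yields 0 for the target; the acquirer offers 0 and keeps 120.
Round 3 (the target proposes): rejecting gives the acquirer an expected 0.9 × 120 = 108; the target offers that and keeps 12.
Round 2 (the acquirer proposes): rejecting gives the target an expected 0.9 × 12 = 10.8. The acquirer offers 10.8 and keeps 120 − 10.8 = 109.2.
Round 1 (the target proposes): rejecting gives the acquirer an expected 0.9 × 109.2 = 98.28. The target offers 98.28 and keeps 120 − 98.28 = 21.72.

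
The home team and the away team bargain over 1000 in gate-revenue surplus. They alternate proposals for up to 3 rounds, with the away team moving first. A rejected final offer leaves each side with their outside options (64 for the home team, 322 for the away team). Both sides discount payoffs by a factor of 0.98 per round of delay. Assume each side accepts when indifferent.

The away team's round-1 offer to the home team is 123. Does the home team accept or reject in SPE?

Accept

Work out the home team's continuation value if the offer is rejected.
Round 3 (the away team proposes): the home team gets 64 if talks fail, so the away team offers 64 and keeps 936.
Round 2 (the home team proposes): the away team can get 936 next round, worth 0.98 × 936 = 917.28 now; the home team offers that and keeps 82.72.
So by rejecting in round 1, the home team gets 82.72 next round, worth 0.98 × 82.72 = 81.0656 now.
Offer 123 ≥ 81.0656, so the home team accepts.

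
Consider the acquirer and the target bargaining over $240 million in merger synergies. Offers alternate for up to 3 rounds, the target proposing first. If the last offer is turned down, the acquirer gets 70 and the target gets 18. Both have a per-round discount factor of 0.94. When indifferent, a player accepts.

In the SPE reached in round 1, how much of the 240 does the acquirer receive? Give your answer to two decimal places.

75.39

Round 3 (the target proposes): the acquirer gets 70 if talks fail, so the target offers 70 and keeps 170.
Round 2 (the acquirer proposes): the target can get 170 next round, worth 0.94 × 170 = 159.8 now; the acquirer offers that and keeps 80.2.
Round 1 (the target proposes): the acquirer can get 80.2 next round, worth 0.94 × 80.2 = 75.388 now, so the target offers 75.388, keeping 164.612.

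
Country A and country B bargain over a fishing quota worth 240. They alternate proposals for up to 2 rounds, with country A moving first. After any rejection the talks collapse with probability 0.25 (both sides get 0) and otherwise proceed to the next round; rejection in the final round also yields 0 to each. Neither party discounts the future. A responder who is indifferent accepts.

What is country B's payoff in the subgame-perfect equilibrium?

180

Round 2 (country B proposes): country A will accept anything ≥ 0, so country B offers 0 and keeps 240.
Round 1 (country A proposes): rejecting gives country B an expected 0.75 × 240 = 180; country A offers that and keeps 60.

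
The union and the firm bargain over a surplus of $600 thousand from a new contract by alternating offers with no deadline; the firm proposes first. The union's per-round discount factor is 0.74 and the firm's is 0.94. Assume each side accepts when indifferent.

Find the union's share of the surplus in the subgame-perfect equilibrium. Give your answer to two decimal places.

87.52

In a stationary SPE each proposer offers the other exactly their discounted continuation value.
If the firm keeps x when proposing and the union keeps y when proposing, then x = 600 − 0.74y and y = 600 − 0.94x.
Solving: x = 600(1 − 0.74) / (1 − 0.94·0.74) = 156 / 0.3044 ≈ 512.4836.
The union gets 600 − 512.4836 ≈ 87.5164.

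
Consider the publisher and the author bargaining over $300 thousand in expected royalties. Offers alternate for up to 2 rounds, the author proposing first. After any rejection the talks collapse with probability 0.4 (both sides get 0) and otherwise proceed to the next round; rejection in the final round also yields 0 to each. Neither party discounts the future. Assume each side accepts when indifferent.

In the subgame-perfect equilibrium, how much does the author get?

By backward induction:
Round 2 (the publisher proposes): the author will accept anything ≥ 0, so the publisher offers 0 and keeps 300.
Round 1 (the author proposes): rejecting gives the publisher an expected 0.6 × 300 = 180, so the author offers 180, keeping 120.

120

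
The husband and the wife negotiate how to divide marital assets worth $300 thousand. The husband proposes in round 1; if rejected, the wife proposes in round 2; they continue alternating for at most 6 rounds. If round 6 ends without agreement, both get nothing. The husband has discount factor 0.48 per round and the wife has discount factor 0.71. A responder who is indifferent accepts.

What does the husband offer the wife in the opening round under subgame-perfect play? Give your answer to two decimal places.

173.25

Round 6 (the wife proposes): the husband will accept anything ≥ 0, so the wife offers 0 and keeps 300.
Round 5 (the husband proposes): the wife can get 300 next round, worth 0.71 × 300 = 213 now, so the husband offers 213, keeping 87.
Round 4 (the wife proposes): the husband can get 87 next round, worth 0.48 × 87 = 41.76 now, so the wife offers 41.76, keeping 258.24.
Round 3 (the husband proposes): the wife can get 258.24 next round, worth 0.71 × 258.24 = 183.3504 now, so the husband offers 183.3504, keeping 116.6496.
Round 2 (the wife proposes): the husband can get 116.6496 next round, worth 0.48 × 116.6496 = 55.991808 now. The wife offers 55.991808 and keeps 300 − 55.991808 = 244.008192.
Round 1 (the husband proposes): the wife can get 244.008192 next round, worth 0.71 × 244.008192 = 173.24581632 now; the husband offers that and keeps 126.75418368.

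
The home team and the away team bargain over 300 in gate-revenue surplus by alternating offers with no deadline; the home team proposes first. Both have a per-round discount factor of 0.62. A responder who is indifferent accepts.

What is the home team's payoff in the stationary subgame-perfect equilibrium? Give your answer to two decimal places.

In a stationary SPE each proposer offers the other exactly their discounted continuation value.
If the home team keeps x when proposing and the away team keeps y when proposing, then x = 300 − 0.62y and y = 300 − 0.62x.
Solving: x = 300(1 − 0.62) / (1 − 0.62·0.62) = 114 / 0.6156 ≈ 185.1852.
The away team gets 300 − 185.1852 ≈ 114.8148.

185.19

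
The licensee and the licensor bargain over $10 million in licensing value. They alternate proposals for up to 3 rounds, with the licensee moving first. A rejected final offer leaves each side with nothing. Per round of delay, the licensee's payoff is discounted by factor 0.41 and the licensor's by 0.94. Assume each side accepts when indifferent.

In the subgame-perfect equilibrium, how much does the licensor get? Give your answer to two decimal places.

5.55

Round 3 (the licensee proposes): the licensor will accept anything ≥ 0, so the licensee offers 0 and keeps 10.
Round 2 (the licensor proposes): the licensee can get 10 next round, worth 0.41 × 10 = 4.1 now; the licensor offers that and keeps 5.9.
Round 1 (the licensee proposes): the licensor can get 5.9 next round, worth 0.94 × 5.9 = 5.546 now, so the licensee offers 5.546, keeping 4.454.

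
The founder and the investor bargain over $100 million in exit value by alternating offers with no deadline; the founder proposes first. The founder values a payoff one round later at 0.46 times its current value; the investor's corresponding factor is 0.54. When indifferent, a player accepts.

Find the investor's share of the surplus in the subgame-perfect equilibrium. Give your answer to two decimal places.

When the founder proposes, the investor accepts any offer worth at least 0.54 times what the investor would get by proposing next round; and vice versa.
This gives x = 100 − 0.54y and y = 100 − 0.46x, where x and y are each side's share when it proposes.
Hence (1 − 0.54·0.46)x = 100(1 − 0.54), i.e. 0.7516·x = 46.
x ≈ 61.2028; the investor's share is 100 − x ≈ 38.7972.

38.80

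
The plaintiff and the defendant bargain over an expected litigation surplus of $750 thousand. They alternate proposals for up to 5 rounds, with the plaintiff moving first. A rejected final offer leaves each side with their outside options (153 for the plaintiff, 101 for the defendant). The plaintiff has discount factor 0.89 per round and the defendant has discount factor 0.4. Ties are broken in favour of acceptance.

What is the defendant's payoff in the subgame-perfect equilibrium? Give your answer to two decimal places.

Work backward from the last round.
Round 5 (the plaintiff proposes): the defendant gets 101 if talks fail, so the plaintiff offers 101 and keeps 649.
Round 4 (the defendant proposes): the plaintiff can get 649 next round, worth 0.89 × 649 = 577.61 now; the defendant offers that and keeps 172.39.
Round 3 (the plaintiff proposes): the defendant can get 172.39 next round, worth 0.4 × 172.39 = 68.956 now, so the plaintiff offers 68.956, keeping 681.044.
Round 2 (the defendant proposes): the plaintiff can get 681.044 next round, worth 0.89 × 681.044 = 606.12916 now, so the defendant offers 606.12916, keeping 143.87084.
Round 1 (the plaintiff proposes): the defendant can get 143.87084 next round, worth 0.4 × 143.87084 = 57.548336 now. The plaintiff offers 57.548336 and keeps 750 − 57.548336 = 692.451664.

57.55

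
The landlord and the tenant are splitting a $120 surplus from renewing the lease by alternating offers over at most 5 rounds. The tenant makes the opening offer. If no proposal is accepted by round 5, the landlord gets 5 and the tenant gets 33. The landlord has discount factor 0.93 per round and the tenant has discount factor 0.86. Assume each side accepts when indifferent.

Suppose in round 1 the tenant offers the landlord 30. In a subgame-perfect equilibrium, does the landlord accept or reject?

Reject

Round 5 (the tenant proposes): the landlord gets 5 if talks fail, so the tenant offers 5 and keeps 115.
Round 4 (the landlord proposes): the tenant can get 115 next round, worth 0.86 × 115 = 98.9 now; the landlord offers that and keeps 21.1.
Round 3 (the tenant proposes): the landlord can get 21.1 next round, worth 0.93 × 21.1 = 19.623 now. The tenant offers 19.623 and keeps 120 − 19.623 = 100.377.
Round 2 (the landlord proposes): the tenant can get 100.377 next round, worth 0.86 × 100.377 = 86.32422 now; the landlord offers that and keeps 33.67578.
So by rejecting in round 1, the landlord gets 33.67578 next round, worth 0.93 × 33.67578 = 31.3184754 now.
Offer 30 < 31.3184754, so the landlord rejects.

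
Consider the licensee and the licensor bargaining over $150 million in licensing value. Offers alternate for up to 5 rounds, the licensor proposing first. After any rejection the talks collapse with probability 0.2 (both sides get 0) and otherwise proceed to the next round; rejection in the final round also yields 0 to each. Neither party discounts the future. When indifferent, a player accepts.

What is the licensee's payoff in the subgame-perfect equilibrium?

39.36

By backward induction:
Round 5 (the licensor proposes): the licensee will accept anything ≥ 0, so the licensor offers 0 and keeps 150.
Round 4 (the licensee proposes): rejecting gives the licensor an expected 0.8 × 150 = 120, so the licensee offers 120, keeping 30.
Round 3 (the licensor proposes): rejecting gives the licensee an expected 0.8 × 30 = 24. The licensor offers 24 and keeps 150 − 24 = 126.
Round 2 (the licensee proposes): rejecting gives the licensor an expected 0.8 × 126 = 100.8, so the licensee offers 100.8, keeping 49.2.
Round 1 (the licensor proposes): rejecting gives the licensee an expected 0.8 × 49.2 = 39.36, so the licensor offers 39.36, keeping 110.64.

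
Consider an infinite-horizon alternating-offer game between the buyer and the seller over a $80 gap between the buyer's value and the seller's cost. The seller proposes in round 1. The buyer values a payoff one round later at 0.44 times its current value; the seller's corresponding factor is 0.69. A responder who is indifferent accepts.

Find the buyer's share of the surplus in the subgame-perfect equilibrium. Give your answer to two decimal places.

15.67

In a stationary SPE each proposer offers the other exactly their discounted continuation value.
If the seller keeps x when proposing and the buyer keeps y when proposing, then x = 80 − 0.44y and y = 80 − 0.69x.
Solving: x = 80(1 − 0.44) / (1 − 0.69·0.44) = 44.8 / 0.6964 ≈ 64.3308.
The buyer gets 80 − 64.3308 ≈ 15.6692.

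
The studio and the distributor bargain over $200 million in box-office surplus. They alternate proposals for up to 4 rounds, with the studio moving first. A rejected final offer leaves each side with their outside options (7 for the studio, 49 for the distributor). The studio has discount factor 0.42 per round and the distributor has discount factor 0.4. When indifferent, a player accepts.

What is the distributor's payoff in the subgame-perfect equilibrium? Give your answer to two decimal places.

Round 4 (the distributor proposes): the studio gets 7 if talks fail, so the distributor offers 7 and keeps 193.
Round 3 (the studio proposes): the distributor can get 193 next round, worth 0.4 × 193 = 77.2 now; the studio offers that and keeps 122.8.
Round 2 (the distributor proposes): the studio can get 122.8 next round, worth 0.42 × 122.8 = 51.576 now, so the distributor offers 51.576, keeping 148.424.
Round 1 (the studio proposes): the distributor can get 148.424 next round, worth 0.4 × 148.424 = 59.3696 now; the studio offers that and keeps 140.6304.

59.37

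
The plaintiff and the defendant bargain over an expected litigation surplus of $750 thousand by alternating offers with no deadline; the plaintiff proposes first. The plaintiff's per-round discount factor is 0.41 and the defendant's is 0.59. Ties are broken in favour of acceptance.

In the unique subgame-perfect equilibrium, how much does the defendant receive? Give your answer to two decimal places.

Let x be the plaintiff's share when the plaintiff proposes and y be the defendant's share when the defendant proposes.
The defendant accepts iff offered ≥ 0.59·y, so x = 750 − 0.59y. Symmetrically y = 750 − 0.41x.
Substituting: x = 750 − 0.59(750 − 0.41x), giving x(1 − 0.41·0.59) = 750(1 − 0.59).
So x = 750 × 0.41 / 0.7581 ≈ 405.6193, and the defendant receives 750 − x ≈ 344.3807.

344.38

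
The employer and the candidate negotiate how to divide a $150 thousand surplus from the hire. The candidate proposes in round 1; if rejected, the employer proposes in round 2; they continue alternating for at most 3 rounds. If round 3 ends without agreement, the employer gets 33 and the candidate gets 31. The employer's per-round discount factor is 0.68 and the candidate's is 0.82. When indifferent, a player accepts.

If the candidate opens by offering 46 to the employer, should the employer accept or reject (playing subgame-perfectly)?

Work out the employer's continuation value if the offer is rejected.
Round 3 (the candidate proposes): the employer gets 33 if talks fail, so the candidate offers 33 and keeps 117.
Round 2 (the employer proposes): the candidate can get 117 next round, worth 0.82 × 117 = 95.94 now; the employer offers that and keeps 54.06.
So by rejecting in round 1, the employer gets 54.06 next round, worth 0.68 × 54.06 = 36.7608 now.
Offer 46 ≥ 36.7608, so the employer accepts.

Accept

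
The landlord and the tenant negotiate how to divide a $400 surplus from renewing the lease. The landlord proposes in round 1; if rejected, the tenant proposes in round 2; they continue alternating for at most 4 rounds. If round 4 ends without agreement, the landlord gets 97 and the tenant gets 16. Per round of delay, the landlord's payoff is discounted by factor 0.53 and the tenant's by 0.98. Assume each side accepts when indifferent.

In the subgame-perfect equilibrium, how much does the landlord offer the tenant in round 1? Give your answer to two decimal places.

By backward induction:
Round 4 (the tenant proposes): the landlord gets 97 if talks fail, so the tenant offers 97 and keeps 303.
Round 3 (the landlord proposes): the tenant can get 303 next round, worth 0.98 × 303 = 296.94 now, so the landlord offers 296.94, keeping 103.06.
Round 2 (the tenant proposes): the landlord can get 103.06 next round, worth 0.53 × 103.06 = 54.6218 now; the tenant offers that and keeps 345.3782.
Round 1 (the landlord proposes): the tenant can get 345.3782 next round, worth 0.98 × 345.3782 = 338.470636 now. The landlord offers 338.470636 and keeps 400 − 338.470636 = 61.529364.

338.47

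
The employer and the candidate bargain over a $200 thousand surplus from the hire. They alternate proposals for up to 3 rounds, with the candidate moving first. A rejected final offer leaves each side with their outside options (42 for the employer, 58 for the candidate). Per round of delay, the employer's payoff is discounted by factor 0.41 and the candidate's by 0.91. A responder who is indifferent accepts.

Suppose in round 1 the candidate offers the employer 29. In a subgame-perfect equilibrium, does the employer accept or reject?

Accept

Round 3 (the candidate proposes): the employer gets 42 if talks fail, so the candidate offers 42 and keeps 158.
Round 2 (the employer proposes): the candidate can get 158 next round, worth 0.91 × 158 = 143.78 now, so the employer offers 143.78, keeping 56.22.
So by rejecting in round 1, the employer gets 56.22 next round, worth 0.41 × 56.22 = 23.0502 now.
Offer 29 ≥ 23.0502, so the employer accepts.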